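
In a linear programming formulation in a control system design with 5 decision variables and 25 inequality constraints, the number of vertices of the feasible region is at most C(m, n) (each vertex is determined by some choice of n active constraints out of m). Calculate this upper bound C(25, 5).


Each vertex corresponds to some choice of n active constraints out of m, so the number of vertices is at most C(m, n) = m! / (n!(m-n)!).
m = 25, n = 5
Numerator: 25 * 24 * 23 * 22 * 21
Denominator: 5! = 120
C(25, 5) = 53130


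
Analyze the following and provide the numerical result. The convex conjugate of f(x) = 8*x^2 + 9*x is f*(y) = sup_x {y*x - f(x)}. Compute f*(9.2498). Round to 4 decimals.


f*(y) = sup_x {y*x - a*x^2 - b*x} = sup_x {(y-b)*x - a*x^2}
FOC: (y - b) - 2a*x = 0 => x* = (y - b)/(2a)
x* = (9.2498 - 9)/(2*8) = 0.0156
f*(9.2498) = (y-b)^2/(4a) = (9.2498 - 9)^2/(4*8)
= 0.0624/32 = 0.002


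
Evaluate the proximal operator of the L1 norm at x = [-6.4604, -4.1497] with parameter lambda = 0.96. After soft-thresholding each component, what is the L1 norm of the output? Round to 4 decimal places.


Soft-thresholding with lambda = 0.96:
prox(-6.4604) = sign(-6.4604)*max(|-6.4604| - 0.96, 0) = -5.5004
prox(-4.1497) = sign(-4.1497)*max(|-4.1497| - 0.96, 0) = -3.1897
prox(x) = [-5.5004, -3.1897]
||prox(x)||_1 = 5.5004 + 3.1897 = 8.6901


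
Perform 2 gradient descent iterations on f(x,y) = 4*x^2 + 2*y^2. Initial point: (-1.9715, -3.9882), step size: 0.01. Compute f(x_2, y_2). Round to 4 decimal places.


Gradient descent on f(x,y) = 4*x^2 + 2*y^2.
Starting point: (-1.9715, -3.9882), alpha = 0.01
Step 1: grad_x = 2*4*-1.9715 = -15.772, grad_y = 2*2*-3.9882 = -15.9528
  x_1 = -1.9715 - 0.01*-15.772 = -1.8138
  y_1 = -3.9882 - 0.01*-15.9528 = -3.8287
Step 2: grad_x = 2*4*-1.8138 = -14.5102, grad_y = 2*2*-3.8287 = -15.3147
  x_2 = -1.8138 - 0.01*-14.5102 = -1.6687
  y_2 = -3.8287 - 0.01*-15.3147 = -3.6755
f(-1.6687, -3.6755) = 4*(-1.6687)^2 + 2*(-3.6755)^2 = 38.1569


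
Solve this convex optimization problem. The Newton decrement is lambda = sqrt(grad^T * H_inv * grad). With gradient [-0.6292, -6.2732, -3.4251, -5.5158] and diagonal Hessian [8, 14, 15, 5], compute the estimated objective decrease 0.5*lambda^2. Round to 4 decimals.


Step 1: H is diagonal, so H^(-1) * g = [-0.0787, -0.4481, -0.2283, -1.1032].
Step 2: g^T H^(-1) g = sum_i g_i^2 / H_ii
  = (-0.6292)^2/8 + (-6.2732)^2/14 + (-3.4251)^2/15 + (-5.5158)^2/5
  = 0.0495 + 2.8109 + 0.7821 + 6.0848 = 9.7273
Step 3: Objective decrease = 0.5 * g^T H^(-1) g = 4.8637


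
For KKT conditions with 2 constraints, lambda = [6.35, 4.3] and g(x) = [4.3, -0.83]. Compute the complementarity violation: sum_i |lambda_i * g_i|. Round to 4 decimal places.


KKT complementary slackness check:
lambda_1 * g_1 = 6.35 * 4.3 = 27.305
lambda_2 * g_2 = 4.3 * -0.83 = -3.569
Total violation = 27.305 + 3.569 = 30.874


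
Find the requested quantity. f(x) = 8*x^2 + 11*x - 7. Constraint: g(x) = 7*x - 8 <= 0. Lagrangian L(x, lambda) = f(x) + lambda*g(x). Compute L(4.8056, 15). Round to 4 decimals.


Step 1: Evaluate f(x).
f(4.8056) = 8*4.8056^2 + 11*4.8056 - 7 = 230.6119
Step 2: Evaluate g(x).
g(4.8056) = 7*4.8056 - 8 = 25.6392
Step 3: Compute Lagrangian.
L = 230.6119 + 15*25.6392 = 615.1999


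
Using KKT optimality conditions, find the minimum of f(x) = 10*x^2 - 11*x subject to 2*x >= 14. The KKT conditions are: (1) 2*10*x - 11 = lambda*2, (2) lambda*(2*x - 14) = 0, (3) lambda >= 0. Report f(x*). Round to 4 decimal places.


Step 1: Try lambda = 0 (constraint inactive).
x_unc = 11/(2*10) = 0.55
Check: 2*0.55 = 1.1 < 14 -- violated!
Step 2: Constraint must be active: 2*x = 14
x* = 14/2 = 7.0
lambda = (2*10*7.0 - 11)/2 = 64.5
Step 3: Compute optimal value.
f(x*) = 10*7.0^2 - 11*7.0 = 413.0


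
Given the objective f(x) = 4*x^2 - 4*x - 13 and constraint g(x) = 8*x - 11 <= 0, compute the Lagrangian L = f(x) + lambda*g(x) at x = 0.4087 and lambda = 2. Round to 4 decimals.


Step 1: Evaluate f(x).
f(0.4087) = 4*0.4087^2 - 4*0.4087 - 13 = -13.9667
Step 2: Evaluate g(x).
g(0.4087) = 8*0.4087 - 11 = -7.7304
Step 3: Compute Lagrangian.
L = -13.9667 + 2*-7.7304 = -29.4275


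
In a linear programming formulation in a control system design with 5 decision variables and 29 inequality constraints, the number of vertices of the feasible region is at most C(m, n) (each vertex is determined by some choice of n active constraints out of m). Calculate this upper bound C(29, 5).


Each vertex corresponds to some choice of n active constraints out of m, so the number of vertices is at most C(m, n) = m! / (n!(m-n)!).
m = 29, n = 5
Numerator: 29 * 28 * 27 * 26 * 25
Denominator: 5! = 120
C(29, 5) = 118755


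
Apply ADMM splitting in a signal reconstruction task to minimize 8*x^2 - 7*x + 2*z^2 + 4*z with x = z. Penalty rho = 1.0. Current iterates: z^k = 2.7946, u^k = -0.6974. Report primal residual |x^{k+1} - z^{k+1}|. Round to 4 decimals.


ADMM iteration with rho = 1.0, z^k = 2.7946, u^k = -0.6974
Step 1: x-update.
Minimize 8*x^2 - 7*x + (1.0/2)*(x - 2.7946 - 0.6974)^2
FOC: (2*8 + 1.0)*x = 7 + 1.0*(2.7946 + 0.6974)
x^{k+1} = 0.6172
Step 2: z-update.
Minimize 2*z^2 + 4*z + (1.0/2)*(0.6172 - z - 0.6974)^2
FOC: (2*2 + 1.0)*z = -4 + 1.0*(0.6172 - 0.6974)
z^{k+1} = -0.816
Step 3: u-update.
u^{k+1} = -0.6974 + 0.6172 + 0.816 = 0.7358
Step 4: Primal residual = |0.6172 + 0.816| = 1.4332


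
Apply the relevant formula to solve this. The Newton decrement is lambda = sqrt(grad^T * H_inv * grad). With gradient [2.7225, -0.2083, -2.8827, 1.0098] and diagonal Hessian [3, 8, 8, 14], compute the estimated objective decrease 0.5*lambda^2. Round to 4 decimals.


Step 1: H is diagonal, so H^(-1) * g = [0.9075, -0.026, -0.3603, 0.0721].
Step 2: g^T H^(-1) g = sum_i g_i^2 / H_ii
  = (2.7225)^2/3 + (-0.2083)^2/8 + (-2.8827)^2/8 + (1.0098)^2/14
  = 2.4707 + 0.0054 + 1.0387 + 0.0728 = 3.5877
Step 3: Objective decrease = 0.5 * g^T H^(-1) g = 1.7938


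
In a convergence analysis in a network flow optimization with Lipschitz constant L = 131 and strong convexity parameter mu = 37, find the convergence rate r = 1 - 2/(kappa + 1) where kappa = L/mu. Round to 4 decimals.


Step 1: Compute the condition number.
kappa = L/mu = 131/37 = 3.5405
Step 2: Compute the convergence rate.
r = 1 - 2/(kappa + 1) = 1 - 2*mu/(L + mu) = (L - mu)/(L + mu) = 94/168 = 0.5595


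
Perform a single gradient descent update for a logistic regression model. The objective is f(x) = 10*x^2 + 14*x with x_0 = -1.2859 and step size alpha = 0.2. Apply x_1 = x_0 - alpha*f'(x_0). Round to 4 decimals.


We compute the gradient at x_0 and apply the update.
f'(x) = 20*x + 14
f'(-1.2859) = 20*-1.2859 + 14 = -11.718
x_1 = -1.2859 - 0.2*-11.718 = 1.0577


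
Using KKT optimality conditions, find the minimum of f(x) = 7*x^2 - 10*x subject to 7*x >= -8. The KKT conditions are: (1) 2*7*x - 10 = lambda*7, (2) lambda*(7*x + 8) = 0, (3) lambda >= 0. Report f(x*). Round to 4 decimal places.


Step 1: Try lambda = 0 (constraint inactive).
Stationarity: 2*7*x - 10 = 0
x* = 10/(2*7) = 5/7 = 0.7143 (rounded; the exact value 5/7 is used below)
Check constraint: 7*0.7143 = 5.0001 >= -8 -- satisfied.
Step 2: Compute optimal value.
f(x*) = 7*(5/7)^2 - 10*(5/7) = -3.5714


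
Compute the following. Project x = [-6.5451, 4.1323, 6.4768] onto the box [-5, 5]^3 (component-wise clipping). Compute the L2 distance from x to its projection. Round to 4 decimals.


Project each component onto [-5, 5].
clip(-6.5451) = -5.0, clip(4.1323) = 4.1323, clip(6.4768) = 5.0
Projection = [-5.0, 4.1323, 5.0]
Squared diffs: [2.3873, 0.0, 2.1809]
Distance = sqrt(4.5682) = 2.1374


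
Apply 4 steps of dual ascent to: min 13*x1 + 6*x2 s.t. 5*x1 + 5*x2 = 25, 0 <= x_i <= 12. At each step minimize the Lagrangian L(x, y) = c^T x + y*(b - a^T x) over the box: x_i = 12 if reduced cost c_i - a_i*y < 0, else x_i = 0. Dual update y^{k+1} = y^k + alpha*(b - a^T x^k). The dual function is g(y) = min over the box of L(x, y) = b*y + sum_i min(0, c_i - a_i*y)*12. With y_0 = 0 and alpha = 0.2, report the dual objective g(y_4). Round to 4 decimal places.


Dual ascent for LP: min 13*x1 + 6*x2, 5*x1 + 5*x2 = 25, 0 <= x_i <= 12
Step 1: y^k = 0.0, reduced costs: (13.0, 6.0)
  x^k = (0.0, 0.0), subgradient = b - a^T x = 25.0
  y^{k+1} = 0.0 + 0.2*25.0 = 5.0
Step 2: y^k = 5.0, reduced costs: (-12.0, -19.0)
  x^k = (12.0, 12.0), subgradient = b - a^T x = -95.0
  y^{k+1} = 5.0 + 0.2*-95.0 = -14.0
Step 3: y^k = -14.0, reduced costs: (83.0, 76.0)
  x^k = (0.0, 0.0), subgradient = b - a^T x = 25.0
  y^{k+1} = -14.0 + 0.2*25.0 = -9.0
Step 4: y^k = -9.0, reduced costs: (58.0, 51.0)
  x^k = (0.0, 0.0), subgradient = b - a^T x = 25.0
  y^{k+1} = -9.0 + 0.2*25.0 = -4.0
Dual objective at y_4 = -4.0: reduced costs (33.0, 26.0), box minimizer x = (0.0, 0.0)
g(y_4) = b*y + (c1 - a1*y)*x1 + (c2 - a2*y)*x2 = 25*(-4.0) + 33.0*0.0 + 26.0*0.0 = -100.0 + 0.0 + 0.0 = -100.0


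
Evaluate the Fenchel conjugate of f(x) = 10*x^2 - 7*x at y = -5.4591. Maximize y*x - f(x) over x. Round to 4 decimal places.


f*(y) = sup_x {y*x - a*x^2 - b*x} = sup_x {(y-b)*x - a*x^2}
FOC: (y - b) - 2a*x = 0 => x* = (y - b)/(2a)
x* = (-5.4591 + 7)/(2*10) = 0.077
f*(-5.4591) = (y-b)^2/(4a) = (-5.4591 + 7)^2/(4*10)
= 2.3744/40 = 0.0594


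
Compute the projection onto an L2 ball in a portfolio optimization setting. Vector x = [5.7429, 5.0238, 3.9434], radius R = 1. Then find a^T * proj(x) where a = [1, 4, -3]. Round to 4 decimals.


Step 1: Compute ||x|| (intermediates to 6 decimals).
||x|| = sqrt(5.7429^2 + 5.0238^2 + 3.9434^2) = 8.588939
Step 2: Project.
Since ||x|| > R, scale = R/||x|| = 1/8.588939 = 0.116429, proj(x) = scale * x
proj(x) = [0.66864, 0.584916, 0.459126]
Step 3: Dot product.
a^T * proj(x) = 1*0.66864 + 4*0.584916 - 3*0.459126 = 1.6309


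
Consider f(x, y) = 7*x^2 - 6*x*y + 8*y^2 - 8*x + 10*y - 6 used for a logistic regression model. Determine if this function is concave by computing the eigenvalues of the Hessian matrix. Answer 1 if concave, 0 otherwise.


The Hessian of f(x,y) = 7*x^2 - 6*x*y + 8*y^2 - 8*x + 10*y - 6 is:
H = [[14, -6], [-6, 16]]
Trace = 14 + 16 = 30
Determinant = 14*16 - (-6)^2 = 188
Discriminant = (30)^2 - 4*188 = 148.0
Eigenvalues: lambda_1 = 8.9172, lambda_2 = 21.0828
The function is not concave.

0


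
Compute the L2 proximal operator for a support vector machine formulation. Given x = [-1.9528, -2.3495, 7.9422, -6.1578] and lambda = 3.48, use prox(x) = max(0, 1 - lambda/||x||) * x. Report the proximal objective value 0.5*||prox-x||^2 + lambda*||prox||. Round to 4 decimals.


Step 1: Compute ||x||.
||x|| = 10.5038
Step 2: Compute scaling factor.
scale = max(0, 1 - 3.48/10.5038) = 0.6687
Step 3: prox(x) = [-1.3058, -1.5711, 5.3109, -4.1177]
||prox(x)|| = 7.0238
Step 4: Proximal objective.
0.5*||prox-x||^2 = 6.0552
lambda*||prox|| = 24.4428
Total = 30.4982


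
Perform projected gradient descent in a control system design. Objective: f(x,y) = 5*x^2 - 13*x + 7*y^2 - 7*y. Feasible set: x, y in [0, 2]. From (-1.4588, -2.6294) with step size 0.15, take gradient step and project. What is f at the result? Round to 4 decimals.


Step 1: Compute gradient at (-1.4588, -2.6294).
grad_x = 2*5*-1.4588 - 13 = -27.588
grad_y = 2*7*-2.6294 - 7 = -43.8116
Step 2: Gradient step.
x_raw = -1.4588 - 0.15*-27.588 = 2.6794
y_raw = -2.6294 - 0.15*-43.8116 = 3.9423
Step 3: Project onto [0, 2].
x_proj = clip(2.6794) = 2.0
y_proj = clip(3.9423) = 2.0
Step 4: Evaluate f.
f(2.0, 2.0) = 8.0


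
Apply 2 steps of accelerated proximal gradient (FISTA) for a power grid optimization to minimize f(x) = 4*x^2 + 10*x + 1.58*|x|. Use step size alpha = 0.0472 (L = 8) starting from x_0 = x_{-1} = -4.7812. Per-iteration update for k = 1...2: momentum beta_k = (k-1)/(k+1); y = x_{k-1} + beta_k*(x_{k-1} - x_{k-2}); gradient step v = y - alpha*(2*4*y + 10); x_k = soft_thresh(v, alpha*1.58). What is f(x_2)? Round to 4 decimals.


FISTA on f(x) = 4*x^2 + 10*x + 1.58*|x|
L = 8, alpha = 0.0472
Iteration 1: beta = 0.0, y = -4.7812 + 0.0*(-4.7812 + 4.7812) = -4.7812
  grad(y) = -28.2496, v = y - alpha*grad = -3.4478
  prox(v) = soft_thresh(-3.4478, 0.0746) = -3.3732
Iteration 2: beta = 0.3333, y = -3.3732 + 0.3333*(-3.3732 + 4.7812) = -2.9039
  grad(y) = -13.2314, v = y - alpha*grad = -2.2794
  prox(v) = soft_thresh(-2.2794, 0.0746) = -2.2048
f(x_2) = 4*(-2.2048)^2 + 10*(-2.2048) + 1.58*|-2.2048| = 0.8804


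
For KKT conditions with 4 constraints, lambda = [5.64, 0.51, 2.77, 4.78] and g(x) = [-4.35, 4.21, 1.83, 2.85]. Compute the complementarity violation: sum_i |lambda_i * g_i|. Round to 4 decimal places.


KKT complementary slackness check:
lambda_1 * g_1 = 5.64 * -4.35 = -24.534
lambda_2 * g_2 = 0.51 * 4.21 = 2.1471
lambda_3 * g_3 = 2.77 * 1.83 = 5.0691
lambda_4 * g_4 = 4.78 * 2.85 = 13.623
Total violation = 24.534 + 2.1471 + 5.0691 + 13.623 = 45.3732


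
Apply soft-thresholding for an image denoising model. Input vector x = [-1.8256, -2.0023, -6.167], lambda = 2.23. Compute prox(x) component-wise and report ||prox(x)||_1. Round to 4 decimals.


Soft-thresholding with lambda = 2.23:
prox(-1.8256) = sign(-1.8256)*max(|-1.8256| - 2.23, 0) = 0.0
prox(-2.0023) = sign(-2.0023)*max(|-2.0023| - 2.23, 0) = 0.0
prox(-6.167) = sign(-6.167)*max(|-6.167| - 2.23, 0) = -3.937
prox(x) = [0.0, 0.0, -3.937]
||prox(x)||_1 = 0.0 + 0.0 + 3.937 = 3.937


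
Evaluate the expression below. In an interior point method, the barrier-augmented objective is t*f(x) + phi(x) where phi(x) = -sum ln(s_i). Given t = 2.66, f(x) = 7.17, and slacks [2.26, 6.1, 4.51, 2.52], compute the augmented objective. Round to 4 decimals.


Step 1: Compute log-barrier.
ln values: [0.8154, 1.8083, 1.5063, 0.9243]
phi = -(0.8154 + 1.8083 + 1.5063 + 0.9243) = -5.0542
Step 2: Compute augmented objective.
t*f(x) = 2.66*7.17 = 19.0722
Total = 19.0722 - 5.0542 = 14.018


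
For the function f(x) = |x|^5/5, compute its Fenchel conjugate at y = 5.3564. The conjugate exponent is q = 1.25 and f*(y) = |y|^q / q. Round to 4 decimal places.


The conjugate exponent q satisfies 1/p + 1/q = 1.
p = 5, so q = 5/(5 - 1) = 1.25
|y|^q = 5.3564^1.25 = 8.1488
f*(5.3564) = 8.1488 / 1.25 = 6.519


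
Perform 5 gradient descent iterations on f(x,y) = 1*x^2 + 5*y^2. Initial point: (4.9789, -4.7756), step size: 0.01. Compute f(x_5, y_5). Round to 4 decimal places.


Gradient descent on f(x,y) = 1*x^2 + 5*y^2.
Starting point: (4.9789, -4.7756), alpha = 0.01
Step 1: grad_x = 2*1*4.9789 = 9.9578, grad_y = 2*5*-4.7756 = -47.756
  x_1 = 4.9789 - 0.01*9.9578 = 4.8793
  y_1 = -4.7756 - 0.01*-47.756 = -4.298
Step 2: grad_x = 2*1*4.8793 = 9.7586, grad_y = 2*5*-4.298 = -42.9804
  x_2 = 4.8793 - 0.01*9.7586 = 4.7817
  y_2 = -4.298 - 0.01*-42.9804 = -3.8682
Step 3: grad_x = 2*1*4.7817 = 9.5635, grad_y = 2*5*-3.8682 = -38.6824
  x_3 = 4.7817 - 0.01*9.5635 = 4.6861
  y_3 = -3.8682 - 0.01*-38.6824 = -3.4814
Step 4: grad_x = 2*1*4.6861 = 9.3722, grad_y = 2*5*-3.4814 = -34.8141
  x_4 = 4.6861 - 0.01*9.3722 = 4.5924
  y_4 = -3.4814 - 0.01*-34.8141 = -3.1333
Step 5: grad_x = 2*1*4.5924 = 9.1848, grad_y = 2*5*-3.1333 = -31.3327
  x_5 = 4.5924 - 0.01*9.1848 = 4.5005
  y_5 = -3.1333 - 0.01*-31.3327 = -2.8199
f(4.5005, -2.8199) = 1*4.5005^2 + 5*(-2.8199)^2 = 60.0152


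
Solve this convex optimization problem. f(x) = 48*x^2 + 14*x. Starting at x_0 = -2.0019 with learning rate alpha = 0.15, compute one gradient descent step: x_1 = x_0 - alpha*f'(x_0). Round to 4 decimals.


We compute the gradient at x_0 and apply the update.
f'(x) = 96*x + 14
f'(-2.0019) = 96*-2.0019 + 14 = -178.1824
x_1 = -2.0019 - 0.15*-178.1824 = 24.7255


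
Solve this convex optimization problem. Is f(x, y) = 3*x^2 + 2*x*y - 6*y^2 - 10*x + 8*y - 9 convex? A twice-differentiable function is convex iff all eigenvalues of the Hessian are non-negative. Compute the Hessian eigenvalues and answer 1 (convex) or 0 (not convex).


The Hessian of f(x,y) = 3*x^2 + 2*x*y - 6*y^2 - 10*x + 8*y - 9 is:
H = [[6, 2], [2, -12]]
Trace = 6 - 12 = -6
Determinant = 6*-12 - (2)^2 = -76
Discriminant = (-6)^2 - 4*-76 = 340.0
Eigenvalues: lambda_1 = -12.2195, lambda_2 = 6.2195
The function is not convex.

0


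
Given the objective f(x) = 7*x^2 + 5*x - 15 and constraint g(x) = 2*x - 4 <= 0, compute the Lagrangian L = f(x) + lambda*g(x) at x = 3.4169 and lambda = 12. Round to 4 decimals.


Step 1: Evaluate f(x).
f(3.4169) = 7*3.4169^2 + 5*3.4169 - 15 = 83.8109
Step 2: Evaluate g(x).
g(3.4169) = 2*3.4169 - 4 = 2.8338
Step 3: Compute Lagrangian.
L = 83.8109 + 12*2.8338 = 117.8165


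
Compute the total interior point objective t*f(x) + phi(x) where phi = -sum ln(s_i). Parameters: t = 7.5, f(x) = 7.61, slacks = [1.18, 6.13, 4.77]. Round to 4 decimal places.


Step 1: Compute log-barrier.
ln values: [0.1655, 1.8132, 1.5623]
phi = -(0.1655 + 1.8132 + 1.5623) = -3.5411
Step 2: Compute augmented objective.
t*f(x) = 7.5*7.61 = 57.075
Total = 57.075 - 3.5411 = 53.5339


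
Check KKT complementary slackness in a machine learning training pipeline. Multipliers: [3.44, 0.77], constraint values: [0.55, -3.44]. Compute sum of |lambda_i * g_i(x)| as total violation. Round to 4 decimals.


KKT complementary slackness check:
lambda_1 * g_1 = 3.44 * 0.55 = 1.892
lambda_2 * g_2 = 0.77 * -3.44 = -2.6488
Total violation = 1.892 + 2.6488 = 4.5408


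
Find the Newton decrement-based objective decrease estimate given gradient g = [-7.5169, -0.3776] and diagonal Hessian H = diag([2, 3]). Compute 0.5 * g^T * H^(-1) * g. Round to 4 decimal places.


Step 1: H is diagonal, so H^(-1) * g = [-3.7585, -0.1259].
Step 2: g^T H^(-1) g = sum_i g_i^2 / H_ii
  = (-7.5169)^2/2 + (-0.3776)^2/3
  = 28.2519 + 0.0475 = 28.2994
Step 3: Objective decrease = 0.5 * g^T H^(-1) g = 14.1497


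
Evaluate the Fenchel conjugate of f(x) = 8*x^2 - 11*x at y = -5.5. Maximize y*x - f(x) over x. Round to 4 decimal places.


f*(y) = sup_x {y*x - a*x^2 - b*x} = sup_x {(y-b)*x - a*x^2}
FOC: (y - b) - 2a*x = 0 => x* = (y - b)/(2a)
x* = (-5.5 + 11)/(2*8) = 0.3438
f*(-5.5) = (y-b)^2/(4a) = (-5.5 + 11)^2/(4*8)
= 30.25/32 = 0.9453


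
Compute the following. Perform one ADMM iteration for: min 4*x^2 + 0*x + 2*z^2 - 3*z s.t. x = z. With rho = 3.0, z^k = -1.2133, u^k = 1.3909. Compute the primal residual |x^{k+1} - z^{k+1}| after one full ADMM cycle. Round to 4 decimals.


ADMM iteration with rho = 3.0, z^k = -1.2133, u^k = 1.3909
Step 1: x-update.
Minimize 4*x^2 + 0*x + (3.0/2)*(x + 1.2133 + 1.3909)^2
FOC: (2*4 + 3.0)*x = 0 + 3.0*(-1.2133 - 1.3909)
x^{k+1} = -0.7102
Step 2: z-update.
Minimize 2*z^2 - 3*z + (3.0/2)*(-0.7102 - z + 1.3909)^2
FOC: (2*2 + 3.0)*z = 3 + 3.0*(-0.7102 + 1.3909)
z^{k+1} = 0.7203
Step 3: u-update.
u^{k+1} = 1.3909 - 0.7102 - 0.7203 = -0.0396
Step 4: Primal residual = |-0.7102 - 0.7203| = 1.4305


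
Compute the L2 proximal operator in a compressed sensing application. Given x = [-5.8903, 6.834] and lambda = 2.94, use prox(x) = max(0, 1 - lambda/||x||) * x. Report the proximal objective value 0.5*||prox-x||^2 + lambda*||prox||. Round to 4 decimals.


Step 1: Compute ||x||.
||x|| = 9.0221
Step 2: Compute scaling factor.
scale = max(0, 1 - 2.94/9.0221) = 0.6741
Step 3: prox(x) = [-3.9709, 4.607]
||prox(x)|| = 6.0821
Step 4: Proximal objective.
0.5*||prox-x||^2 = 4.3218
lambda*||prox|| = 17.8814
Total = 22.2033


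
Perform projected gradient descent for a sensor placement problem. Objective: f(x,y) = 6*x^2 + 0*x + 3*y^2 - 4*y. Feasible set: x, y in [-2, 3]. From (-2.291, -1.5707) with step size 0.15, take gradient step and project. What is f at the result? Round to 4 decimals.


Step 1: Compute gradient at (-2.291, -1.5707).
grad_x = 2*6*-2.291 + 0 = -27.492
grad_y = 2*3*-1.5707 - 4 = -13.4242
Step 2: Gradient step.
x_raw = -2.291 - 0.15*-27.492 = 1.8328
y_raw = -1.5707 - 0.15*-13.4242 = 0.4429
Step 3: Project onto [-2, 3].
x_proj = clip(1.8328) = 1.8328
y_proj = clip(0.4429) = 0.4429
Step 4: Evaluate f.
f(1.8328, 0.4429) = 18.9718


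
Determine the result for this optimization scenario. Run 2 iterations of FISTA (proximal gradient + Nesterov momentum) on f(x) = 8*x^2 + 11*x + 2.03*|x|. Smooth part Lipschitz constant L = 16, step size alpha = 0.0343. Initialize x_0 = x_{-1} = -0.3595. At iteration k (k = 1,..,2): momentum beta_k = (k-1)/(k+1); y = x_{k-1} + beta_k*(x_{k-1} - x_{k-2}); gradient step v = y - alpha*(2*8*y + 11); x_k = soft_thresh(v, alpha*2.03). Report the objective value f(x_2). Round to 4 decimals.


FISTA on f(x) = 8*x^2 + 11*x + 2.03*|x|
L = 16, alpha = 0.0343
Iteration 1: beta = 0.0, y = -0.3595 + 0.0*(-0.3595 + 0.3595) = -0.3595
  grad(y) = 5.248, v = y - alpha*grad = -0.5395
  prox(v) = soft_thresh(-0.5395, 0.0696) = -0.4699
Iteration 2: beta = 0.3333, y = -0.4699 + 0.3333*(-0.4699 + 0.3595) = -0.5067
  grad(y) = 2.8933, v = y - alpha*grad = -0.6059
  prox(v) = soft_thresh(-0.6059, 0.0696) = -0.5363
f(x_2) = 8*(-0.5363)^2 + 11*(-0.5363) + 2.03*|-0.5363| = -2.5097


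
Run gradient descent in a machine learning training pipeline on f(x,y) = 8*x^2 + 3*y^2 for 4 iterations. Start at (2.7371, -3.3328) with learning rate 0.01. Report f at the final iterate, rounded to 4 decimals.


Gradient descent on f(x,y) = 8*x^2 + 3*y^2.
Starting point: (2.7371, -3.3328), alpha = 0.01
Step 1: grad_x = 2*8*2.7371 = 43.7936, grad_y = 2*3*-3.3328 = -19.9968
  x_1 = 2.7371 - 0.01*43.7936 = 2.2992
  y_1 = -3.3328 - 0.01*-19.9968 = -3.1328
Step 2: grad_x = 2*8*2.2992 = 36.7866, grad_y = 2*3*-3.1328 = -18.797
  x_2 = 2.2992 - 0.01*36.7866 = 1.9313
  y_2 = -3.1328 - 0.01*-18.797 = -2.9449
Step 3: grad_x = 2*8*1.9313 = 30.9008, grad_y = 2*3*-2.9449 = -17.6692
  x_3 = 1.9313 - 0.01*30.9008 = 1.6223
  y_3 = -2.9449 - 0.01*-17.6692 = -2.7682
Step 4: grad_x = 2*8*1.6223 = 25.9566, grad_y = 2*3*-2.7682 = -16.609
  x_4 = 1.6223 - 0.01*25.9566 = 1.3627
  y_4 = -2.7682 - 0.01*-16.609 = -2.6021
f(1.3627, -2.6021) = 8*1.3627^2 + 3*(-2.6021)^2 = 35.1686


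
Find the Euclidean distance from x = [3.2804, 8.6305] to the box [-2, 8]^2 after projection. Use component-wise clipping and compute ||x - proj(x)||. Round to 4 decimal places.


Project each component onto [-2, 8].
clip(3.2804) = 3.2804, clip(8.6305) = 8.0
Projection = [3.2804, 8.0]
Squared diffs: [0.0, 0.3975]
Distance = sqrt(0.3975) = 0.6305


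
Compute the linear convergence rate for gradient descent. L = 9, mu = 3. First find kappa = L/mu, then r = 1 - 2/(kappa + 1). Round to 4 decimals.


Step 1: Compute the condition number.
kappa = L/mu = 9/3 = 3.0
Step 2: Compute the convergence rate.
r = 1 - 2/(kappa + 1) = 1 - 2*mu/(L + mu) = (L - mu)/(L + mu) = 6/12 = 0.5


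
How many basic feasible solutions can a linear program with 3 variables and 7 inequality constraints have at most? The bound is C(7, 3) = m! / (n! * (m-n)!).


Each vertex corresponds to some choice of n active constraints out of m, so the number of vertices is at most C(m, n) = m! / (n!(m-n)!).
m = 7, n = 3
Numerator: 7 * 6 * 5
Denominator: 3! = 6
C(7, 3) = 35


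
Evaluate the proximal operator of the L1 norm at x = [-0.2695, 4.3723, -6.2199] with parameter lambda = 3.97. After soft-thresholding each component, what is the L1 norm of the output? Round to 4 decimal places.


Soft-thresholding with lambda = 3.97:
prox(-0.2695) = sign(-0.2695)*max(|-0.2695| - 3.97, 0) = 0.0
prox(4.3723) = sign(4.3723)*max(|4.3723| - 3.97, 0) = 0.4023
prox(-6.2199) = sign(-6.2199)*max(|-6.2199| - 3.97, 0) = -2.2499
prox(x) = [0.0, 0.4023, -2.2499]
||prox(x)||_1 = 0.0 + 0.4023 + 2.2499 = 2.6522


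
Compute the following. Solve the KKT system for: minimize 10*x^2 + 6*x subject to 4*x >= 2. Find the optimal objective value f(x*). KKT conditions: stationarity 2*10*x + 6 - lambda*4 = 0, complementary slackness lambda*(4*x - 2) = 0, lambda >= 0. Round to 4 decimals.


Step 1: Try lambda = 0 (constraint inactive).
x_unc = -6/(2*10) = -0.3
Check: 4*-0.3 = -1.2 < 2 -- violated!
Step 2: Constraint must be active: 4*x = 2
x* = 2/4 = 0.5
lambda = (2*10*0.5 + 6)/4 = 4.0
Step 3: Compute optimal value.
f(x*) = 10*0.5^2 + 6*0.5 = 5.5


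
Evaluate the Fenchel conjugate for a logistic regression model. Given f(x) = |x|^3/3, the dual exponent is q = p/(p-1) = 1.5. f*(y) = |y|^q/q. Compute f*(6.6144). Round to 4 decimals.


The conjugate exponent q satisfies 1/p + 1/q = 1.
p = 3, so q = 3/(3 - 1) = 1.5
|y|^q = 6.6144^1.5 = 17.0112
f*(6.6144) = 17.0112 / 1.5 = 11.3408


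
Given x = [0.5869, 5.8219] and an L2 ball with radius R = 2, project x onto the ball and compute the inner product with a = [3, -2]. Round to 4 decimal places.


Step 1: Compute ||x|| (intermediates to 6 decimals).
||x|| = sqrt(0.5869^2 + 5.8219^2) = 5.851408
Step 2: Project.
Since ||x|| > R, scale = R/||x|| = 2/5.851408 = 0.341798, proj(x) = scale * x
proj(x) = [0.200601, 1.989914]
Step 3: Dot product.
a^T * proj(x) = 3*0.200601 - 2*1.989914 = -3.378


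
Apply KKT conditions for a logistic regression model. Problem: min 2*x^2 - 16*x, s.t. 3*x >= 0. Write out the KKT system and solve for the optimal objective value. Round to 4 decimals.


Step 1: Try lambda = 0 (constraint inactive).
Stationarity: 2*2*x - 16 = 0
x* = 16/(2*2) = 4.0
Check constraint: 3*4.0 = 12.0 >= 0 -- satisfied.
Step 2: Compute optimal value.
f(x*) = 2*4.0^2 - 16*4.0 = -32.0


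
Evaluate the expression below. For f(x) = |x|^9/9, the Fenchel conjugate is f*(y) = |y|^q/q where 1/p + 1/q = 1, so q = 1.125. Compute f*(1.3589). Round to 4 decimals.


The conjugate exponent q satisfies 1/p + 1/q = 1.
p = 9, so q = 9/(9 - 1) = 1.125
|y|^q = 1.3589^1.125 = 1.412
f*(1.3589) = 1.412 / 1.125 = 1.2551


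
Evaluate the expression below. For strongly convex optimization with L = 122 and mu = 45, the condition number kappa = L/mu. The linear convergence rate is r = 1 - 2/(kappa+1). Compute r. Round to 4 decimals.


Step 1: Compute the condition number.
kappa = L/mu = 122/45 = 2.7111
Step 2: Compute the convergence rate.
r = 1 - 2/(kappa + 1) = 1 - 2*mu/(L + mu) = (L - mu)/(L + mu) = 77/167 = 0.4611


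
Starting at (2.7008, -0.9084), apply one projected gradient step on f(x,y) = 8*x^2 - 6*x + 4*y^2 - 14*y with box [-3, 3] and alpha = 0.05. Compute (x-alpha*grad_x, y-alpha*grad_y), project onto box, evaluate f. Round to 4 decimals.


Step 1: Compute gradient at (2.7008, -0.9084).
grad_x = 2*8*2.7008 - 6 = 37.2128
grad_y = 2*4*-0.9084 - 14 = -21.2672
Step 2: Gradient step.
x_raw = 2.7008 - 0.05*37.2128 = 0.8402
y_raw = -0.9084 - 0.05*-21.2672 = 0.155
Step 3: Project onto [-3, 3].
x_proj = clip(0.8402) = 0.8402
y_proj = clip(0.155) = 0.155
Step 4: Evaluate f.
f(0.8402, 0.155) = -1.4674


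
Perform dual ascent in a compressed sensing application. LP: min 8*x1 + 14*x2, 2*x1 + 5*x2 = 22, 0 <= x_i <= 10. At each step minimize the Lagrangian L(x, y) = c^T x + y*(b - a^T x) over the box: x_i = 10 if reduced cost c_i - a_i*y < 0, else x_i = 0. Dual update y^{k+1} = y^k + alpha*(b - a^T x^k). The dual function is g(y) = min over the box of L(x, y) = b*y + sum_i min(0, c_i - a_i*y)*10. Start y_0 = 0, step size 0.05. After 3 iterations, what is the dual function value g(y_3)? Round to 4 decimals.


Dual ascent for LP: min 8*x1 + 14*x2, 2*x1 + 5*x2 = 22, 0 <= x_i <= 10
Step 1: y^k = 0.0, reduced costs: (8.0, 14.0)
  x^k = (0.0, 0.0), subgradient = b - a^T x = 22.0
  y^{k+1} = 0.0 + 0.05*22.0 = 1.1
Step 2: y^k = 1.1, reduced costs: (5.8, 8.5)
  x^k = (0.0, 0.0), subgradient = b - a^T x = 22.0
  y^{k+1} = 1.1 + 0.05*22.0 = 2.2
Step 3: y^k = 2.2, reduced costs: (3.6, 3.0)
  x^k = (0.0, 0.0), subgradient = b - a^T x = 22.0
  y^{k+1} = 2.2 + 0.05*22.0 = 3.3
Dual objective at y_3 = 3.3: reduced costs (1.4, -2.5), box minimizer x = (0.0, 10.0)
g(y_3) = b*y + (c1 - a1*y)*x1 + (c2 - a2*y)*x2 = 22*3.3 + 1.4*0.0 + (-2.5)*10.0 = 72.6 + 0.0 - 25.0 = 47.6


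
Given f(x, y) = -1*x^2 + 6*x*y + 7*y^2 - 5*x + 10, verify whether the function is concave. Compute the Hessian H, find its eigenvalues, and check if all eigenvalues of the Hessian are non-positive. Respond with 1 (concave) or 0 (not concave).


The Hessian of f(x,y) = -1*x^2 + 6*x*y + 7*y^2 - 5*x + 10 is:
H = [[-2, 6], [6, 14]]
Trace = -2 + 14 = 12
Determinant = -2*14 - (6)^2 = -64
Discriminant = (12)^2 - 4*-64 = 400.0
Eigenvalues: lambda_1 = -4.0, lambda_2 = 16.0
The function is not concave.

0


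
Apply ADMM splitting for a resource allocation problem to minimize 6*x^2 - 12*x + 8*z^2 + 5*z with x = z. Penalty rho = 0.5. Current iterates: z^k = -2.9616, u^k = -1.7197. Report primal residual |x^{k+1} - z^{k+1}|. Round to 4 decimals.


ADMM iteration with rho = 0.5, z^k = -2.9616, u^k = -1.7197
Step 1: x-update.
Minimize 6*x^2 - 12*x + (0.5/2)*(x + 2.9616 - 1.7197)^2
FOC: (2*6 + 0.5)*x = 12 + 0.5*(-2.9616 + 1.7197)
x^{k+1} = 0.9103
Step 2: z-update.
Minimize 8*z^2 + 5*z + (0.5/2)*(0.9103 - z - 1.7197)^2
FOC: (2*8 + 0.5)*z = -5 + 0.5*(0.9103 - 1.7197)
z^{k+1} = -0.3276
Step 3: u-update.
u^{k+1} = -1.7197 + 0.9103 + 0.3276 = -0.4818
Step 4: Primal residual = |0.9103 + 0.3276| = 1.2379


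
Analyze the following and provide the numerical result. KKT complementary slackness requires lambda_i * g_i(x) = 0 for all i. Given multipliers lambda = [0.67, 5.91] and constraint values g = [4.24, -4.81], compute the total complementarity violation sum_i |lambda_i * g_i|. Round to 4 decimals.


KKT complementary slackness check:
lambda_1 * g_1 = 0.67 * 4.24 = 2.8408
lambda_2 * g_2 = 5.91 * -4.81 = -28.4271
Total violation = 2.8408 + 28.4271 = 31.2679


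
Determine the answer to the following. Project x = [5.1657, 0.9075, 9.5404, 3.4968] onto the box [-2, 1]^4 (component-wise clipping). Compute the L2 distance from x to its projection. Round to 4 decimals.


Project each component onto [-2, 1].
clip(5.1657) = 1.0, clip(0.9075) = 0.9075, clip(9.5404) = 1.0, clip(3.4968) = 1.0
Projection = [1.0, 0.9075, 1.0, 1.0]
Squared diffs: [17.3531, 0.0, 72.9384, 6.234]
Distance = sqrt(96.5255) = 9.8247


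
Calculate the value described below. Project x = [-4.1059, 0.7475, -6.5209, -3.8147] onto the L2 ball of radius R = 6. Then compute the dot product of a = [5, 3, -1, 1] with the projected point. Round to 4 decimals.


Step 1: Compute ||x|| (intermediates to 6 decimals).
||x|| = sqrt((-4.1059)^2 + 0.7475^2 + (-6.5209)^2 + (-3.8147)^2) = 8.630831
Step 2: Project.
Since ||x|| > R, scale = R/||x|| = 6/8.630831 = 0.695182, proj(x) = scale * x
proj(x) = [-2.854348, 0.519649, -4.533212, -2.651911]
Step 3: Dot product.
a^T * proj(x) = 5*(-2.854348) + 3*0.519649 - 1*(-4.533212) + 1*(-2.651911) = -10.8315


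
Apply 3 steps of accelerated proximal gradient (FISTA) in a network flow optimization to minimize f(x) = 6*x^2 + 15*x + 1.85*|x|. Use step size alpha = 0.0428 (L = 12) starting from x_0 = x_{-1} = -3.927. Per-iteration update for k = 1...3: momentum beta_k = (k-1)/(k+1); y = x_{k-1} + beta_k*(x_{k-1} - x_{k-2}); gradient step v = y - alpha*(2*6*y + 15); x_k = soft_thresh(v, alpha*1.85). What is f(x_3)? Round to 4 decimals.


FISTA on f(x) = 6*x^2 + 15*x + 1.85*|x|
L = 12, alpha = 0.0428
Iteration 1: beta = 0.0, y = -3.927 + 0.0*(-3.927 + 3.927) = -3.927
  grad(y) = -32.124, v = y - alpha*grad = -2.5521
  prox(v) = soft_thresh(-2.5521, 0.0792) = -2.4729
Iteration 2: beta = 0.3333, y = -2.4729 + 0.3333*(-2.4729 + 3.927) = -1.9882
  grad(y) = -8.8586, v = y - alpha*grad = -1.6091
  prox(v) = soft_thresh(-1.6091, 0.0792) = -1.5299
Iteration 3: beta = 0.5, y = -1.5299 + 0.5*(-1.5299 + 2.4729) = -1.0584
  grad(y) = 2.2995, v = y - alpha*grad = -1.1568
  prox(v) = soft_thresh(-1.1568, 0.0792) = -1.0776
f(x_3) = 6*(-1.0776)^2 + 15*(-1.0776) + 1.85*|-1.0776| = -7.2031


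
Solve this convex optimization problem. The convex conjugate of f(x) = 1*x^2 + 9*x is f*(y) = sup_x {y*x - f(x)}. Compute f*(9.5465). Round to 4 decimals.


f*(y) = sup_x {y*x - a*x^2 - b*x} = sup_x {(y-b)*x - a*x^2}
FOC: (y - b) - 2a*x = 0 => x* = (y - b)/(2a)
x* = (9.5465 - 9)/(2*1) = 0.2733
f*(9.5465) = (y-b)^2/(4a) = (9.5465 - 9)^2/(4*1)
= 0.2987/4 = 0.0747


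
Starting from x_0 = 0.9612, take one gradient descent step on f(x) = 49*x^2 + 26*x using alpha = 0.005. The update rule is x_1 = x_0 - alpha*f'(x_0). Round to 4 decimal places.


We compute the gradient at x_0 and apply the update.
f'(x) = 98*x + 26
f'(0.9612) = 98*0.9612 + 26 = 120.1976
x_1 = 0.9612 - 0.005*120.1976 = 0.3602


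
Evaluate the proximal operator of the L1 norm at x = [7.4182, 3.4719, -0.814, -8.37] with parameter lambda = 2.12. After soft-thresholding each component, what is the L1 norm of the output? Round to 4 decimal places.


Soft-thresholding with lambda = 2.12:
prox(7.4182) = sign(7.4182)*max(|7.4182| - 2.12, 0) = 5.2982
prox(3.4719) = sign(3.4719)*max(|3.4719| - 2.12, 0) = 1.3519
prox(-0.814) = sign(-0.814)*max(|-0.814| - 2.12, 0) = 0.0
prox(-8.37) = sign(-8.37)*max(|-8.37| - 2.12, 0) = -6.25
prox(x) = [5.2982, 1.3519, 0.0, -6.25]
||prox(x)||_1 = 5.2982 + 1.3519 + 0.0 + 6.25 = 12.9001


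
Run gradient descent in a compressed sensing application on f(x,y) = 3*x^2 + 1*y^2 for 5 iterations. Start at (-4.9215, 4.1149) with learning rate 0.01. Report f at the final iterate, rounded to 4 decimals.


Gradient descent on f(x,y) = 3*x^2 + 1*y^2.
Starting point: (-4.9215, 4.1149), alpha = 0.01
Step 1: grad_x = 2*3*-4.9215 = -29.529, grad_y = 2*1*4.1149 = 8.2298
  x_1 = -4.9215 - 0.01*-29.529 = -4.6262
  y_1 = 4.1149 - 0.01*8.2298 = 4.0326
Step 2: grad_x = 2*3*-4.6262 = -27.7573, grad_y = 2*1*4.0326 = 8.0652
  x_2 = -4.6262 - 0.01*-27.7573 = -4.3486
  y_2 = 4.0326 - 0.01*8.0652 = 3.9519
Step 3: grad_x = 2*3*-4.3486 = -26.0918, grad_y = 2*1*3.9519 = 7.9039
  x_3 = -4.3486 - 0.01*-26.0918 = -4.0877
  y_3 = 3.9519 - 0.01*7.9039 = 3.8729
Step 4: grad_x = 2*3*-4.0877 = -24.5263, grad_y = 2*1*3.8729 = 7.7458
  x_4 = -4.0877 - 0.01*-24.5263 = -3.8425
  y_4 = 3.8729 - 0.01*7.7458 = 3.7955
Step 5: grad_x = 2*3*-3.8425 = -23.0547, grad_y = 2*1*3.7955 = 7.5909
  x_5 = -3.8425 - 0.01*-23.0547 = -3.6119
  y_5 = 3.7955 - 0.01*7.5909 = 3.7195
f(-3.6119, 3.7195) = 3*(-3.6119)^2 + 1*3.7195^2 = 52.9727


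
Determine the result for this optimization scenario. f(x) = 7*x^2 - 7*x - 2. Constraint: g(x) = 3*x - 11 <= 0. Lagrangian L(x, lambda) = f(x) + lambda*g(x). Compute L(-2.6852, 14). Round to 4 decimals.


Step 1: Evaluate f(x).
f(-2.6852) = 7*(-2.6852)^2 - 7*(-2.6852) - 2 = 67.2685
Step 2: Evaluate g(x).
g(-2.6852) = 3*-2.6852 - 11 = -19.0556
Step 3: Compute Lagrangian.
L = 67.2685 + 14*-19.0556 = -199.5099


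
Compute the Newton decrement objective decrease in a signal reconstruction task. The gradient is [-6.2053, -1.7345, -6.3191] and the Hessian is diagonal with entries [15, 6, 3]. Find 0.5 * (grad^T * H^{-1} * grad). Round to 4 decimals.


Step 1: H is diagonal, so H^(-1) * g = [-0.4137, -0.2891, -2.1064].
Step 2: g^T H^(-1) g = sum_i g_i^2 / H_ii
  = (-6.2053)^2/15 + (-1.7345)^2/6 + (-6.3191)^2/3
  = 2.567 + 0.5014 + 13.3103 = 16.3788
Step 3: Objective decrease = 0.5 * g^T H^(-1) g = 8.1894


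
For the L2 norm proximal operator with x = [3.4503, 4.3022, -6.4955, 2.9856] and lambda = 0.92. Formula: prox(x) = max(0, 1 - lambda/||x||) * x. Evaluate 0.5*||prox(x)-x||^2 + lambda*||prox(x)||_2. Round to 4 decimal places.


Step 1: Compute ||x||.
||x|| = 9.0288
Step 2: Compute scaling factor.
scale = max(0, 1 - 0.92/9.0288) = 0.8981
Step 3: prox(x) = [3.0987, 3.8638, -5.8336, 2.6814]
||prox(x)|| = 8.1088
Step 4: Proximal objective.
0.5*||prox-x||^2 = 0.4232
lambda*||prox|| = 7.4601
Total = 7.8833


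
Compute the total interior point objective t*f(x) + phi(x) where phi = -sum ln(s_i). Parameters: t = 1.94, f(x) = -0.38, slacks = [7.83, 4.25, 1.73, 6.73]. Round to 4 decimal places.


Step 1: Compute log-barrier.
ln values: [2.058, 1.4469, 0.5481, 1.9066]
phi = -(2.058 + 1.4469 + 0.5481 + 1.9066) = -5.9596
Step 2: Compute augmented objective.
t*f(x) = 1.94*-0.38 = -0.7372
Total = -0.7372 - 5.9596 = -6.6968


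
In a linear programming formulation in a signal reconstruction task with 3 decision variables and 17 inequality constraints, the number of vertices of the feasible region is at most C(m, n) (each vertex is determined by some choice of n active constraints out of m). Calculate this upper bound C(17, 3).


Each vertex corresponds to some choice of n active constraints out of m, so the number of vertices is at most C(m, n) = m! / (n!(m-n)!).
m = 17, n = 3
Numerator: 17 * 16 * 15
Denominator: 3! = 6
C(17, 3) = 680


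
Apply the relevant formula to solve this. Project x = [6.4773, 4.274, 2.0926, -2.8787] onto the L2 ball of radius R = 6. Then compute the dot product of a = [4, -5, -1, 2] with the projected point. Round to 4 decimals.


Step 1: Compute ||x|| (intermediates to 6 decimals).
||x|| = sqrt(6.4773^2 + 4.274^2 + 2.0926^2 + (-2.8787)^2) = 8.537469
Step 2: Project.
Since ||x|| > R, scale = R/||x|| = 6/8.537469 = 0.702784, proj(x) = scale * x
proj(x) = [4.552143, 3.003699, 1.470646, -2.023104]
Step 3: Dot product.
a^T * proj(x) = 4*4.552143 - 5*3.003699 - 1*1.470646 + 2*(-2.023104) = -2.3268


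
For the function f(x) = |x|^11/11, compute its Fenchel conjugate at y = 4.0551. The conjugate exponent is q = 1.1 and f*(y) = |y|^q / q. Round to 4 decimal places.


The conjugate exponent q satisfies 1/p + 1/q = 1.
p = 11, so q = 11/(11 - 1) = 1.1
|y|^q = 4.0551^1.1 = 4.6645
f*(4.0551) = 4.6645 / 1.1 = 4.2404


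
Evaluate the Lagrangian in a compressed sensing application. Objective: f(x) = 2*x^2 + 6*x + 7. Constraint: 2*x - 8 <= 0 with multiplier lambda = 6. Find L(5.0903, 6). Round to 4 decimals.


Step 1: Evaluate f(x).
f(5.0903) = 2*5.0903^2 + 6*5.0903 + 7 = 89.3641
Step 2: Evaluate g(x).
g(5.0903) = 2*5.0903 - 8 = 2.1806
Step 3: Compute Lagrangian.
L = 89.3641 + 6*2.1806 = 102.4477


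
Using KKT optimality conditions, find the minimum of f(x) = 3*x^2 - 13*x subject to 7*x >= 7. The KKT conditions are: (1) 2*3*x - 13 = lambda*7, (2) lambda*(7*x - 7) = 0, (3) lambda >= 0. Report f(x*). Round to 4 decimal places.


Step 1: Try lambda = 0 (constraint inactive).
Stationarity: 2*3*x - 13 = 0
x* = 13/(2*3) = 13/6 = 2.1667 (rounded; the exact value 13/6 is used below)
Check constraint: 7*2.1667 = 15.1669 >= 7 -- satisfied.
Step 2: Compute optimal value.
f(x*) = 3*(13/6)^2 - 13*(13/6) = -14.0833


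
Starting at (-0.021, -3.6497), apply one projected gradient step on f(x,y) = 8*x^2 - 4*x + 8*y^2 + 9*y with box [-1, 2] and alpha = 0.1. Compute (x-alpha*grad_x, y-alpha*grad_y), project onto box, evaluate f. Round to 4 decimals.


Step 1: Compute gradient at (-0.021, -3.6497).
grad_x = 2*8*-0.021 - 4 = -4.336
grad_y = 2*8*-3.6497 + 9 = -49.3952
Step 2: Gradient step.
x_raw = -0.021 - 0.1*-4.336 = 0.4126
y_raw = -3.6497 - 0.1*-49.3952 = 1.2898
Step 3: Project onto [-1, 2].
x_proj = clip(0.4126) = 0.4126
y_proj = clip(1.2898) = 1.2898
Step 4: Evaluate f.
f(0.4126, 1.2898) = 24.629


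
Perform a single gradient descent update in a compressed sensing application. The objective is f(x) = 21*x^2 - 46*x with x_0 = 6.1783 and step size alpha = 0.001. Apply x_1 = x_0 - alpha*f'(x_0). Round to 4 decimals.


We compute the gradient at x_0 and apply the update.
f'(x) = 42*x - 46
f'(6.1783) = 42*6.1783 - 46 = 213.4886
x_1 = 6.1783 - 0.001*213.4886 = 5.9648


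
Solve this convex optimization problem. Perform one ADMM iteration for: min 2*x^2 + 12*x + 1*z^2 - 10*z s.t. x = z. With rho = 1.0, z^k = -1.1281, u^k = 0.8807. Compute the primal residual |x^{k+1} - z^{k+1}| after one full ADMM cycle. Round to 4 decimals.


ADMM iteration with rho = 1.0, z^k = -1.1281, u^k = 0.8807
Step 1: x-update.
Minimize 2*x^2 + 12*x + (1.0/2)*(x + 1.1281 + 0.8807)^2
FOC: (2*2 + 1.0)*x = -12 + 1.0*(-1.1281 - 0.8807)
x^{k+1} = -2.8018
Step 2: z-update.
Minimize 1*z^2 - 10*z + (1.0/2)*(-2.8018 - z + 0.8807)^2
FOC: (2*1 + 1.0)*z = 10 + 1.0*(-2.8018 + 0.8807)
z^{k+1} = 2.693
Step 3: u-update.
u^{k+1} = 0.8807 - 2.8018 - 2.693 = -4.614
Step 4: Primal residual = |-2.8018 - 2.693| = 5.4947


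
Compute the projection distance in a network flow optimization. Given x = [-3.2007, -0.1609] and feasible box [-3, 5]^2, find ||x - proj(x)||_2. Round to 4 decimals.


Project each component onto [-3, 5].
clip(-3.2007) = -3.0, clip(-0.1609) = -0.1609
Projection = [-3.0, -0.1609]
Squared diffs: [0.0403, 0.0]
Distance = sqrt(0.0403) = 0.2007
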